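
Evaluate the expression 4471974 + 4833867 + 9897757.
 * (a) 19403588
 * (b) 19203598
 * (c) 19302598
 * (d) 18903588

First: 4471974 + 4833867 = 9305841
Then: 9305841 + 9897757 = 19203598
b) 19203598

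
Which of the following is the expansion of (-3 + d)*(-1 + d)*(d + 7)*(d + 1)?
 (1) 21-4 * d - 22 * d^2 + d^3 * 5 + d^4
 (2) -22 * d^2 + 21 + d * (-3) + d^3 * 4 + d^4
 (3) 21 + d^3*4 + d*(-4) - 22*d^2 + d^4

Expanding (-3 + d)*(-1 + d)*(d + 7)*(d + 1):
= 21 + d^3*4 + d*(-4) - 22*d^2 + d^4
3) 21 + d^3*4 + d*(-4) - 22*d^2 + d^4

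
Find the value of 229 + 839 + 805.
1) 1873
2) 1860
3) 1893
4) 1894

First: 229 + 839 = 1068
Then: 1068 + 805 = 1873
1) 1873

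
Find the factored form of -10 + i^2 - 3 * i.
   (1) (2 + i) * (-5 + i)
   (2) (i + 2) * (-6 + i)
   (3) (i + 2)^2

We need to factor -10 + i^2 - 3 * i.
The factored form is (2 + i) * (-5 + i).
1) (2 + i) * (-5 + i)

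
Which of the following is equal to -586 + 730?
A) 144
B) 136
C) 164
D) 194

-586 + 730 = 144
A) 144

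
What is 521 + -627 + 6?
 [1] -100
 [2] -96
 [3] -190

First: 521 + -627 = -106
Then: -106 + 6 = -100
1) -100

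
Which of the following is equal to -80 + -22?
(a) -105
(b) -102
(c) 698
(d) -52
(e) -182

-80 + -22 = -102
b) -102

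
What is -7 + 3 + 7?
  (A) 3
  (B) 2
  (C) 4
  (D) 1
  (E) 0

First: -7 + 3 = -4
Then: -4 + 7 = 3
A) 3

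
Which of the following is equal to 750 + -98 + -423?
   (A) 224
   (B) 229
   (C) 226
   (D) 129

First: 750 + -98 = 652
Then: 652 + -423 = 229
B) 229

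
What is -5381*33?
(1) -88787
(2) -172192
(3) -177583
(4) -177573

-5381 * 33 = -177573
4) -177573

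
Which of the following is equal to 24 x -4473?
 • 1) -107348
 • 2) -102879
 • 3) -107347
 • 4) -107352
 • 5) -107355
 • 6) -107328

24 * -4473 = -107352
4) -107352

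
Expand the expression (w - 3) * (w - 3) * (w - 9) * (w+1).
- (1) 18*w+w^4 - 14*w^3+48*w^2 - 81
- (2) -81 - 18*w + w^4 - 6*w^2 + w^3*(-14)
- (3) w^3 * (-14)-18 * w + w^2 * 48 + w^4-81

Expanding (w - 3) * (w - 3) * (w - 9) * (w+1):
= w^3 * (-14)-18 * w + w^2 * 48 + w^4-81
3) w^3 * (-14)-18 * w + w^2 * 48 + w^4-81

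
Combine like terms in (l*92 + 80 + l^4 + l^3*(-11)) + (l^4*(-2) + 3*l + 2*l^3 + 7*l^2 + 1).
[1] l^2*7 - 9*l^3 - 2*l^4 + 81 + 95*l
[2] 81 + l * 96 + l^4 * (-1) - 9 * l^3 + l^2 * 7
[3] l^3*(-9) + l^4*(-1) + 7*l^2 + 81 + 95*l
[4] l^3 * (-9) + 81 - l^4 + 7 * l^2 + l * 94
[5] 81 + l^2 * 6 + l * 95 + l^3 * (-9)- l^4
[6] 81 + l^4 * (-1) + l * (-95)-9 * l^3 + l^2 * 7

Adding the polynomials and combining like terms:
(l*92 + 80 + l^4 + l^3*(-11)) + (l^4*(-2) + 3*l + 2*l^3 + 7*l^2 + 1)
= l^3*(-9) + l^4*(-1) + 7*l^2 + 81 + 95*l
3) l^3*(-9) + l^4*(-1) + 7*l^2 + 81 + 95*l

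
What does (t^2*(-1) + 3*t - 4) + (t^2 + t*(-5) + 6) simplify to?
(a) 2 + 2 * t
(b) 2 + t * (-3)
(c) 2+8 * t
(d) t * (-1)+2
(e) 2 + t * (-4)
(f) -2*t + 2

Adding the polynomials and combining like terms:
(t^2*(-1) + 3*t - 4) + (t^2 + t*(-5) + 6)
= -2*t + 2
f) -2*t + 2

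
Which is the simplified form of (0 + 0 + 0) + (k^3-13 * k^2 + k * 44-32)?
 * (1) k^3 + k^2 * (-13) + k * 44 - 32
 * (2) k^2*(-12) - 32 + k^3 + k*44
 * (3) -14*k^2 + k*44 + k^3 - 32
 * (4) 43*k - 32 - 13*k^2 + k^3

Adding the polynomials and combining like terms:
(0 + 0 + 0) + (k^3 - 13*k^2 + k*44 - 32)
= k^3 + k^2 * (-13) + k * 44 - 32
1) k^3 + k^2 * (-13) + k * 44 - 32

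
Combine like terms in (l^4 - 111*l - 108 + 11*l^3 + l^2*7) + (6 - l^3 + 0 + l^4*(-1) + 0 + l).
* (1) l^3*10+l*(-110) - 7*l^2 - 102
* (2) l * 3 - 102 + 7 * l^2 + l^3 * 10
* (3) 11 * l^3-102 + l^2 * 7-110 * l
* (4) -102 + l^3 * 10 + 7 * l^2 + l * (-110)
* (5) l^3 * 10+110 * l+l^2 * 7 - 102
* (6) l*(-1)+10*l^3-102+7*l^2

Adding the polynomials and combining like terms:
(l^4 - 111*l - 108 + 11*l^3 + l^2*7) + (6 - l^3 + 0 + l^4*(-1) + 0 + l)
= -102 + l^3 * 10 + 7 * l^2 + l * (-110)
4) -102 + l^3 * 10 + 7 * l^2 + l * (-110)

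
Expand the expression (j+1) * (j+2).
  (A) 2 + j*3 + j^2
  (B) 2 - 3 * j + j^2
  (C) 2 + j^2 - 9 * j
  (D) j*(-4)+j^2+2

Expanding (j+1) * (j+2):
= 2 + j*3 + j^2
A) 2 + j*3 + j^2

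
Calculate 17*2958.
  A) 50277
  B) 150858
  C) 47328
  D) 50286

17 * 2958 = 50286
D) 50286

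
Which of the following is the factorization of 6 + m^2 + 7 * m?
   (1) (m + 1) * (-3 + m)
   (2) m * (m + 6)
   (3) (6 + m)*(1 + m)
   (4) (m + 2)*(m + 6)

We need to factor 6 + m^2 + 7 * m.
The factored form is (6 + m)*(1 + m).
3) (6 + m)*(1 + m)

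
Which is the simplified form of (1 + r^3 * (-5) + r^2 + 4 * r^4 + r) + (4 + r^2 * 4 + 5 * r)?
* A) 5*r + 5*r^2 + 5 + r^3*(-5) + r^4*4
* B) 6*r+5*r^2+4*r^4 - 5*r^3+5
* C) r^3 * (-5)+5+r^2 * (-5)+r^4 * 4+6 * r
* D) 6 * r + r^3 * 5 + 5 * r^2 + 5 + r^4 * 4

Adding the polynomials and combining like terms:
(1 + r^3*(-5) + r^2 + 4*r^4 + r) + (4 + r^2*4 + 5*r)
= 6*r+5*r^2+4*r^4 - 5*r^3+5
B) 6*r+5*r^2+4*r^4 - 5*r^3+5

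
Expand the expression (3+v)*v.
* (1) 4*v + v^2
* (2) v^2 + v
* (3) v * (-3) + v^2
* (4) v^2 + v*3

Expanding (3+v)*v:
= v^2 + v*3
4) v^2 + v*3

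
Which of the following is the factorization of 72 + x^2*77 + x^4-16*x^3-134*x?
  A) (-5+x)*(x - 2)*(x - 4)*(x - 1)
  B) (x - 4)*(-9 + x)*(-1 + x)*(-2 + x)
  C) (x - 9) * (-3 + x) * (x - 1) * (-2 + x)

We need to factor 72 + x^2*77 + x^4-16*x^3-134*x.
The factored form is (x - 4)*(-9 + x)*(-1 + x)*(-2 + x).
B) (x - 4)*(-9 + x)*(-1 + x)*(-2 + x)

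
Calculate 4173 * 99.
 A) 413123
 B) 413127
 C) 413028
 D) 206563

4173 * 99 = 413127
B) 413127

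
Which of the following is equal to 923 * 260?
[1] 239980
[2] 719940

923 * 260 = 239980
1) 239980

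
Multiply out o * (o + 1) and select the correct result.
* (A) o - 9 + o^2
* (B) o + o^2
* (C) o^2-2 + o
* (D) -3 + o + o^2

Expanding o * (o + 1):
= o + o^2
B) o + o^2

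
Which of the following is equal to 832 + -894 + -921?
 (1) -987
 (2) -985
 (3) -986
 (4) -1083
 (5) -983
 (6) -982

First: 832 + -894 = -62
Then: -62 + -921 = -983
5) -983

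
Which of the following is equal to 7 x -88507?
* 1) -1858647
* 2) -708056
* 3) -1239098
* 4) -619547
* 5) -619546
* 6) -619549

7 * -88507 = -619549
6) -619549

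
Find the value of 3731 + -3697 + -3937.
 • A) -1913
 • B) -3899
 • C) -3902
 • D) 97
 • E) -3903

First: 3731 + -3697 = 34
Then: 34 + -3937 = -3903
E) -3903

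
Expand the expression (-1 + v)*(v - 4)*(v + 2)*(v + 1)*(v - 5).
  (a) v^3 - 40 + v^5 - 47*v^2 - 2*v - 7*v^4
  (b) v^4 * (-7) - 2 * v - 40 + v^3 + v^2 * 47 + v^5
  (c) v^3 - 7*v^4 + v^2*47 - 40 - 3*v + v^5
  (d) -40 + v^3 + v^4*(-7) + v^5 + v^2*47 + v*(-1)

Expanding (-1 + v)*(v - 4)*(v + 2)*(v + 1)*(v - 5):
= v^4 * (-7) - 2 * v - 40 + v^3 + v^2 * 47 + v^5
b) v^4 * (-7) - 2 * v - 40 + v^3 + v^2 * 47 + v^5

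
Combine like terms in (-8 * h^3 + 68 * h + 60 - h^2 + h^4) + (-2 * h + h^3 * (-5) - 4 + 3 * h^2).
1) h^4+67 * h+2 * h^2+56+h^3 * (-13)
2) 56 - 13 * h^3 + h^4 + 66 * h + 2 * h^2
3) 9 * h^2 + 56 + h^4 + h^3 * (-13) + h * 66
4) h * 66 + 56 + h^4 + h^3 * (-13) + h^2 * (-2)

Adding the polynomials and combining like terms:
(-8*h^3 + 68*h + 60 - h^2 + h^4) + (-2*h + h^3*(-5) - 4 + 3*h^2)
= 56 - 13 * h^3 + h^4 + 66 * h + 2 * h^2
2) 56 - 13 * h^3 + h^4 + 66 * h + 2 * h^2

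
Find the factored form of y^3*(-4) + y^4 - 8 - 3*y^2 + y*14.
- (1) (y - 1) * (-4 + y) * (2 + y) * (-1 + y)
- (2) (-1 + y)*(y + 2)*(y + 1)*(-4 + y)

We need to factor y^3*(-4) + y^4 - 8 - 3*y^2 + y*14.
The factored form is (y - 1) * (-4 + y) * (2 + y) * (-1 + y).
1) (y - 1) * (-4 + y) * (2 + y) * (-1 + y)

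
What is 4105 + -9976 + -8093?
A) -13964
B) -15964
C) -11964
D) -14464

First: 4105 + -9976 = -5871
Then: -5871 + -8093 = -13964
A) -13964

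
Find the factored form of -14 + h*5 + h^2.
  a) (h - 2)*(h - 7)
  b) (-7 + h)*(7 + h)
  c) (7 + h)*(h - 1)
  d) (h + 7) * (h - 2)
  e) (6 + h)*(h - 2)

We need to factor -14 + h*5 + h^2.
The factored form is (h + 7) * (h - 2).
d) (h + 7) * (h - 2)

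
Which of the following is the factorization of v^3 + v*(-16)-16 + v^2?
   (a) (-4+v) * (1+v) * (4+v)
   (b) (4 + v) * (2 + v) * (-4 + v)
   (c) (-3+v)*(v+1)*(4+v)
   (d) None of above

We need to factor v^3 + v*(-16)-16 + v^2.
The factored form is (-4+v) * (1+v) * (4+v).
a) (-4+v) * (1+v) * (4+v)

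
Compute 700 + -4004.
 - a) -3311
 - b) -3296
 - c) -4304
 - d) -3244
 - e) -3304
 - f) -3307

700 + -4004 = -3304
e) -3304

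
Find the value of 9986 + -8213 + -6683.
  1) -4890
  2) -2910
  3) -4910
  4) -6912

First: 9986 + -8213 = 1773
Then: 1773 + -6683 = -4910
3) -4910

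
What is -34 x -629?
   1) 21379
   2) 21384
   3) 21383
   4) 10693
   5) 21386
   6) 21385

-34 * -629 = 21386
5) 21386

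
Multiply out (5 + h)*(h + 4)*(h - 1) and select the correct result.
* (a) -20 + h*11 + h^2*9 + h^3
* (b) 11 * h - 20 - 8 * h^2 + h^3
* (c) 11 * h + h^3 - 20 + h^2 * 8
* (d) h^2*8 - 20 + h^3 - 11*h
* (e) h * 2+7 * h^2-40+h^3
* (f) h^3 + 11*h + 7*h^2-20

Expanding (5 + h)*(h + 4)*(h - 1):
= 11 * h + h^3 - 20 + h^2 * 8
c) 11 * h + h^3 - 20 + h^2 * 8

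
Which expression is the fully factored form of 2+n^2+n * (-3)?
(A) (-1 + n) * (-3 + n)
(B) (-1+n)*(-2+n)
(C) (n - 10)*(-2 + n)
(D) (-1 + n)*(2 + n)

We need to factor 2+n^2+n * (-3).
The factored form is (-1+n)*(-2+n).
B) (-1+n)*(-2+n)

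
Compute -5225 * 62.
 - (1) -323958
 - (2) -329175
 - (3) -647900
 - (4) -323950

-5225 * 62 = -323950
4) -323950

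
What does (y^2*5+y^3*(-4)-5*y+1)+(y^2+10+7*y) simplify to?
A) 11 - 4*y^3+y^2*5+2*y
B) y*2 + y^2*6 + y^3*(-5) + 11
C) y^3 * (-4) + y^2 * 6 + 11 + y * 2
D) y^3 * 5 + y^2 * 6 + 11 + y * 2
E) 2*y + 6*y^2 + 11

Adding the polynomials and combining like terms:
(y^2*5 + y^3*(-4) - 5*y + 1) + (y^2 + 10 + 7*y)
= y^3 * (-4) + y^2 * 6 + 11 + y * 2
C) y^3 * (-4) + y^2 * 6 + 11 + y * 2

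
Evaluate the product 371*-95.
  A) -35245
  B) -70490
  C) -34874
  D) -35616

371 * -95 = -35245
A) -35245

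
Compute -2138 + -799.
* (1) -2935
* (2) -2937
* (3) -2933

-2138 + -799 = -2937
2) -2937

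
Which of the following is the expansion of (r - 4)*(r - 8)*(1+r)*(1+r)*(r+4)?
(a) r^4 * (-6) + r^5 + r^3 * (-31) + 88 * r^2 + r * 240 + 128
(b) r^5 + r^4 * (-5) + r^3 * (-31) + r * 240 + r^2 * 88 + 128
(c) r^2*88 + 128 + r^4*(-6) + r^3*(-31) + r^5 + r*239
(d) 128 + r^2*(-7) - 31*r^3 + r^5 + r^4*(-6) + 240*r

Expanding (r - 4)*(r - 8)*(1+r)*(1+r)*(r+4):
= r^4 * (-6) + r^5 + r^3 * (-31) + 88 * r^2 + r * 240 + 128
a) r^4 * (-6) + r^5 + r^3 * (-31) + 88 * r^2 + r * 240 + 128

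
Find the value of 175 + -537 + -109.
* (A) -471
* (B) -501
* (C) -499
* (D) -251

First: 175 + -537 = -362
Then: -362 + -109 = -471
A) -471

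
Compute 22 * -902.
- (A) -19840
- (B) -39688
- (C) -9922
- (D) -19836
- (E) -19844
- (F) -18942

22 * -902 = -19844
E) -19844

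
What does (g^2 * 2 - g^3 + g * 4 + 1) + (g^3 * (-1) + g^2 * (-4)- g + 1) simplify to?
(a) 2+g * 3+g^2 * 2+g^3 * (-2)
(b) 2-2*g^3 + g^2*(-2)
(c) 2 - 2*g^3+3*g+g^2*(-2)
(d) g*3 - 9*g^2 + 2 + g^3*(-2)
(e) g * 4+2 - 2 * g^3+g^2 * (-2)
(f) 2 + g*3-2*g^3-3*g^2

Adding the polynomials and combining like terms:
(g^2*2 - g^3 + g*4 + 1) + (g^3*(-1) + g^2*(-4) - g + 1)
= 2 - 2*g^3+3*g+g^2*(-2)
c) 2 - 2*g^3+3*g+g^2*(-2)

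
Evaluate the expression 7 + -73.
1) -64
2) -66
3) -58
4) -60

7 + -73 = -66
2) -66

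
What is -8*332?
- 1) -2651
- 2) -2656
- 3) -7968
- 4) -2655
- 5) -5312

-8 * 332 = -2656
2) -2656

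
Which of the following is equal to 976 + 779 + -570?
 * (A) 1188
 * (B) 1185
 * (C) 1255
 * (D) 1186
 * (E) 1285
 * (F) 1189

First: 976 + 779 = 1755
Then: 1755 + -570 = 1185
B) 1185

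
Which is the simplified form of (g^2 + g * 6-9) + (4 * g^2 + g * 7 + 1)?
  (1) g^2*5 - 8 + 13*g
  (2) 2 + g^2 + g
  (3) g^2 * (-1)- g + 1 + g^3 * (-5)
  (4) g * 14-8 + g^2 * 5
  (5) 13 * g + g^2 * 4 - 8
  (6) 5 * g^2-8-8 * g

Adding the polynomials and combining like terms:
(g^2 + g*6 - 9) + (4*g^2 + g*7 + 1)
= g^2*5 - 8 + 13*g
1) g^2*5 - 8 + 13*g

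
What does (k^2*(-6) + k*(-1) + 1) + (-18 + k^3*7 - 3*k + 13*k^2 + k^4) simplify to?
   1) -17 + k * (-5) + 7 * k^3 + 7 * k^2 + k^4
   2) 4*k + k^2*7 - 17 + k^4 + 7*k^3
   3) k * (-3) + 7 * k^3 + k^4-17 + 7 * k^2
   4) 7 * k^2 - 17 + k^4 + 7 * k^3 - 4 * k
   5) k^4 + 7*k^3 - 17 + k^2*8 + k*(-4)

Adding the polynomials and combining like terms:
(k^2*(-6) + k*(-1) + 1) + (-18 + k^3*7 - 3*k + 13*k^2 + k^4)
= 7 * k^2 - 17 + k^4 + 7 * k^3 - 4 * k
4) 7 * k^2 - 17 + k^4 + 7 * k^3 - 4 * k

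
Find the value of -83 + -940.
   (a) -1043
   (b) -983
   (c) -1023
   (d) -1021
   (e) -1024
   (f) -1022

-83 + -940 = -1023
c) -1023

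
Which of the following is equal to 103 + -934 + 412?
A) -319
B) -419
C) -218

First: 103 + -934 = -831
Then: -831 + 412 = -419
B) -419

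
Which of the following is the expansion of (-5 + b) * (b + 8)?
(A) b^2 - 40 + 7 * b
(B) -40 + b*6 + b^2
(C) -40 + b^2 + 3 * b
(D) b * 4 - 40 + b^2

Expanding (-5 + b) * (b + 8):
= -40 + b^2 + 3 * b
C) -40 + b^2 + 3 * b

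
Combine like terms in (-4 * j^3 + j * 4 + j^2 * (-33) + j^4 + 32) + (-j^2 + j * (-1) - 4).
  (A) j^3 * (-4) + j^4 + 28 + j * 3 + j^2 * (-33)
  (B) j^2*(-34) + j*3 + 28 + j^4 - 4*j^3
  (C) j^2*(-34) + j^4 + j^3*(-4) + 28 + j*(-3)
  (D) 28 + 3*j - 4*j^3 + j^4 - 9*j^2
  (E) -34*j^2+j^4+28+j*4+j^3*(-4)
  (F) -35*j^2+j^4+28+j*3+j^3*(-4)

Adding the polynomials and combining like terms:
(-4*j^3 + j*4 + j^2*(-33) + j^4 + 32) + (-j^2 + j*(-1) - 4)
= j^2*(-34) + j*3 + 28 + j^4 - 4*j^3
B) j^2*(-34) + j*3 + 28 + j^4 - 4*j^3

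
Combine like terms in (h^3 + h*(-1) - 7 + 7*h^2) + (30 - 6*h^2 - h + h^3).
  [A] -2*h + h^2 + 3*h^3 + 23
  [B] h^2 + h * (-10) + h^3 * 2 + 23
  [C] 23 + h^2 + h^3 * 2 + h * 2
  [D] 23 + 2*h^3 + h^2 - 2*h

Adding the polynomials and combining like terms:
(h^3 + h*(-1) - 7 + 7*h^2) + (30 - 6*h^2 - h + h^3)
= 23 + 2*h^3 + h^2 - 2*h
D) 23 + 2*h^3 + h^2 - 2*h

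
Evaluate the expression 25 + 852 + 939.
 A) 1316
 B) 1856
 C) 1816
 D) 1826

First: 25 + 852 = 877
Then: 877 + 939 = 1816
C) 1816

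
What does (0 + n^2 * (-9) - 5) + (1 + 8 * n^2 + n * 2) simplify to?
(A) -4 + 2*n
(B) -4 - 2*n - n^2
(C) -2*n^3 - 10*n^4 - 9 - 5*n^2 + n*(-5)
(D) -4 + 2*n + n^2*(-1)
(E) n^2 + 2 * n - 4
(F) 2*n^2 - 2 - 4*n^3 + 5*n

Adding the polynomials and combining like terms:
(0 + n^2*(-9) - 5) + (1 + 8*n^2 + n*2)
= -4 + 2*n + n^2*(-1)
D) -4 + 2*n + n^2*(-1)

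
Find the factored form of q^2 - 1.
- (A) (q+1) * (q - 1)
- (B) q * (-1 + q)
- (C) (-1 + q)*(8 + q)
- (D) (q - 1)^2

We need to factor q^2 - 1.
The factored form is (q+1) * (q - 1).
A) (q+1) * (q - 1)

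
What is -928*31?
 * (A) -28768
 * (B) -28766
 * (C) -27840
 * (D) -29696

-928 * 31 = -28768
A) -28768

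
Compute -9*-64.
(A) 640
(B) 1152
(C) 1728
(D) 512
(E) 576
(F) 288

-9 * -64 = 576
E) 576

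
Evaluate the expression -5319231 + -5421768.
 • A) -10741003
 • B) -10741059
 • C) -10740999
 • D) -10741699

-5319231 + -5421768 = -10740999
C) -10740999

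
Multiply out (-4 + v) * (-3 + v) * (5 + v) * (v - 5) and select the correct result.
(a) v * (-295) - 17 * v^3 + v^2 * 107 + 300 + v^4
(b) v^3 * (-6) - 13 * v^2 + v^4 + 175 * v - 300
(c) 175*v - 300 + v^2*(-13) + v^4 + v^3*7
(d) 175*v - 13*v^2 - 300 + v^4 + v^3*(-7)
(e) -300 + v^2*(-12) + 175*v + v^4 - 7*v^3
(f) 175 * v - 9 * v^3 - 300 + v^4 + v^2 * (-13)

Expanding (-4 + v) * (-3 + v) * (5 + v) * (v - 5):
= 175*v - 13*v^2 - 300 + v^4 + v^3*(-7)
d) 175*v - 13*v^2 - 300 + v^4 + v^3*(-7)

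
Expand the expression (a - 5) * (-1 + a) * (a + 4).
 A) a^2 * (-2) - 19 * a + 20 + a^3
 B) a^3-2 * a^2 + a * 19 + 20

Expanding (a - 5) * (-1 + a) * (a + 4):
= a^2 * (-2) - 19 * a + 20 + a^3
A) a^2 * (-2) - 19 * a + 20 + a^3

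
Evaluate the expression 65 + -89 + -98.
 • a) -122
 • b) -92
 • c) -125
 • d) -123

First: 65 + -89 = -24
Then: -24 + -98 = -122
a) -122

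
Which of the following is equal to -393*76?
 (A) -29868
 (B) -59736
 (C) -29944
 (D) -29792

-393 * 76 = -29868
A) -29868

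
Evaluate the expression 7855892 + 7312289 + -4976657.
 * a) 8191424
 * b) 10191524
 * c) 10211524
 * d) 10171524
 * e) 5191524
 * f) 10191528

First: 7855892 + 7312289 = 15168181
Then: 15168181 + -4976657 = 10191524
b) 10191524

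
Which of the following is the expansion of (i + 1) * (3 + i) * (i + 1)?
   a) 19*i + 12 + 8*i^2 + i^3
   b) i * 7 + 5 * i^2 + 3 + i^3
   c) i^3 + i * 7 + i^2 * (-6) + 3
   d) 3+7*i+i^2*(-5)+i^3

Expanding (i + 1) * (3 + i) * (i + 1):
= i * 7 + 5 * i^2 + 3 + i^3
b) i * 7 + 5 * i^2 + 3 + i^3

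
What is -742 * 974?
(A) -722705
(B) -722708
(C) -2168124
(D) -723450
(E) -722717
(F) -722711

-742 * 974 = -722708
B) -722708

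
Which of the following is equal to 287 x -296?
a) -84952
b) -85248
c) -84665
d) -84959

287 * -296 = -84952
a) -84952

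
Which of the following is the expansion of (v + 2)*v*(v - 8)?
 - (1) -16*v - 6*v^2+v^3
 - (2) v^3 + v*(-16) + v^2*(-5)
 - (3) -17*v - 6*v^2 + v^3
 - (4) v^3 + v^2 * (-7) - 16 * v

Expanding (v + 2)*v*(v - 8):
= -16*v - 6*v^2+v^3
1) -16*v - 6*v^2+v^3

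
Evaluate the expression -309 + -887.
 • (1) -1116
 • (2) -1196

-309 + -887 = -1196
2) -1196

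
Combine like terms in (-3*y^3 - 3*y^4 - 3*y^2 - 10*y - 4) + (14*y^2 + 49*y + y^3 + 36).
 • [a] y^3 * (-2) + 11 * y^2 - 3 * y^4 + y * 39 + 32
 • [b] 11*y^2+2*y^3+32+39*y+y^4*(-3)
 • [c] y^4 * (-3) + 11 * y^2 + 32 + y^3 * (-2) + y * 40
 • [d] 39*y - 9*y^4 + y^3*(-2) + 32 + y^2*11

Adding the polynomials and combining like terms:
(-3*y^3 - 3*y^4 - 3*y^2 - 10*y - 4) + (14*y^2 + 49*y + y^3 + 36)
= y^3 * (-2) + 11 * y^2 - 3 * y^4 + y * 39 + 32
a) y^3 * (-2) + 11 * y^2 - 3 * y^4 + y * 39 + 32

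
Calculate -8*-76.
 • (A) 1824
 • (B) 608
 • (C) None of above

-8 * -76 = 608
B) 608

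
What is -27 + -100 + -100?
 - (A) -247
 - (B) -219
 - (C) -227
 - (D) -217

First: -27 + -100 = -127
Then: -127 + -100 = -227
C) -227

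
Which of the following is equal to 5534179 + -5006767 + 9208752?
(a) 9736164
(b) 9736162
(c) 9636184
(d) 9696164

First: 5534179 + -5006767 = 527412
Then: 527412 + 9208752 = 9736164
a) 9736164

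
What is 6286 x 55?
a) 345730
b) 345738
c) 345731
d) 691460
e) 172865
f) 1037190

6286 * 55 = 345730
a) 345730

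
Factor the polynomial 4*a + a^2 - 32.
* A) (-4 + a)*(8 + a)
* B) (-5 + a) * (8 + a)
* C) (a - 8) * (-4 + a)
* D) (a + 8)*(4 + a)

We need to factor 4*a + a^2 - 32.
The factored form is (-4 + a)*(8 + a).
A) (-4 + a)*(8 + a)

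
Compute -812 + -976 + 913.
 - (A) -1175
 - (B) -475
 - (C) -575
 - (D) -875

First: -812 + -976 = -1788
Then: -1788 + 913 = -875
D) -875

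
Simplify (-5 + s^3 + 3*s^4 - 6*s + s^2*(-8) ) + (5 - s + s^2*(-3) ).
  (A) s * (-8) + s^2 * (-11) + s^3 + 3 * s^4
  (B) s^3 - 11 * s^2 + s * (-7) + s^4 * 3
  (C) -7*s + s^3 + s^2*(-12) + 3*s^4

Adding the polynomials and combining like terms:
(-5 + s^3 + 3*s^4 - 6*s + s^2*(-8)) + (5 - s + s^2*(-3))
= s^3 - 11 * s^2 + s * (-7) + s^4 * 3
B) s^3 - 11 * s^2 + s * (-7) + s^4 * 3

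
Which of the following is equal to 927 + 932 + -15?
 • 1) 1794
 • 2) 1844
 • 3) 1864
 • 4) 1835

First: 927 + 932 = 1859
Then: 1859 + -15 = 1844
2) 1844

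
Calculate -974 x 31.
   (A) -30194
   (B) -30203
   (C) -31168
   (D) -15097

-974 * 31 = -30194
A) -30194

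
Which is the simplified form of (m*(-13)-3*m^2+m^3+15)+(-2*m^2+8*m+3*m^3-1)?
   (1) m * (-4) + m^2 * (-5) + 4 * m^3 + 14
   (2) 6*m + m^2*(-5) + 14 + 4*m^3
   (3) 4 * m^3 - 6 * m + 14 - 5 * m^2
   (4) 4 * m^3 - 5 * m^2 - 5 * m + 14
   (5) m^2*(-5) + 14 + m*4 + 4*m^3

Adding the polynomials and combining like terms:
(m*(-13) - 3*m^2 + m^3 + 15) + (-2*m^2 + 8*m + 3*m^3 - 1)
= 4 * m^3 - 5 * m^2 - 5 * m + 14
4) 4 * m^3 - 5 * m^2 - 5 * m + 14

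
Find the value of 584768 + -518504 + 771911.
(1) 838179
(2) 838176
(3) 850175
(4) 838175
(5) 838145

First: 584768 + -518504 = 66264
Then: 66264 + 771911 = 838175
4) 838175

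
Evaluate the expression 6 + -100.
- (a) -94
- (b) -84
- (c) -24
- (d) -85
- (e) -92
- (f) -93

6 + -100 = -94
a) -94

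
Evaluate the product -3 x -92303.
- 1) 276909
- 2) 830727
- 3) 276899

-3 * -92303 = 276909
1) 276909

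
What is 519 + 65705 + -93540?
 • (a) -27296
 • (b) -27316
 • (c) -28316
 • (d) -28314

First: 519 + 65705 = 66224
Then: 66224 + -93540 = -27316
b) -27316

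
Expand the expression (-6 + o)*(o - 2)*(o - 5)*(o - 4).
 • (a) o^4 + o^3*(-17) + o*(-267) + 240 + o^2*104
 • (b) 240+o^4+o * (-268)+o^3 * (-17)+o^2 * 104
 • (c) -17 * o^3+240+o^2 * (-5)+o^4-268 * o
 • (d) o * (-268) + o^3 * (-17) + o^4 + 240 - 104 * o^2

Expanding (-6 + o)*(o - 2)*(o - 5)*(o - 4):
= 240+o^4+o * (-268)+o^3 * (-17)+o^2 * 104
b) 240+o^4+o * (-268)+o^3 * (-17)+o^2 * 104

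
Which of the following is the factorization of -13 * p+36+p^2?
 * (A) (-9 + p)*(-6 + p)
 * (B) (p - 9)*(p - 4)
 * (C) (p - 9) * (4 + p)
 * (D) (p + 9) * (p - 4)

We need to factor -13 * p+36+p^2.
The factored form is (p - 9)*(p - 4).
B) (p - 9)*(p - 4)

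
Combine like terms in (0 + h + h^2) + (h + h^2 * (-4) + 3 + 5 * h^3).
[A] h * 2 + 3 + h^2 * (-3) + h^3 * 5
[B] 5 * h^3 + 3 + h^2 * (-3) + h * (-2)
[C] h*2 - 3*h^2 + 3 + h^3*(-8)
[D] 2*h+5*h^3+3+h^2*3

Adding the polynomials and combining like terms:
(0 + h + h^2) + (h + h^2*(-4) + 3 + 5*h^3)
= h * 2 + 3 + h^2 * (-3) + h^3 * 5
A) h * 2 + 3 + h^2 * (-3) + h^3 * 5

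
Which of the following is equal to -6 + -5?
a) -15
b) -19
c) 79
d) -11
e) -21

-6 + -5 = -11
d) -11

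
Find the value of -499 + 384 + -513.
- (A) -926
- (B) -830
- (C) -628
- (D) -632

First: -499 + 384 = -115
Then: -115 + -513 = -628
C) -628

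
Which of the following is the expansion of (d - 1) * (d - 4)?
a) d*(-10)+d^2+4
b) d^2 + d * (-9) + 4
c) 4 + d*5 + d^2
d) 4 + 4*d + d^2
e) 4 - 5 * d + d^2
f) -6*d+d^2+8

Expanding (d - 1) * (d - 4):
= 4 - 5 * d + d^2
e) 4 - 5 * d + d^2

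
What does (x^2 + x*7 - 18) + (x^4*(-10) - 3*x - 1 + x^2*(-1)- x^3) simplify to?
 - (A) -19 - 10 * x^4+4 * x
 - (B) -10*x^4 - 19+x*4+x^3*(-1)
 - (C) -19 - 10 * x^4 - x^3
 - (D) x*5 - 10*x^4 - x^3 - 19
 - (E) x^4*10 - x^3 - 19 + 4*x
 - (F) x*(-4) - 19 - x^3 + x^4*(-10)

Adding the polynomials and combining like terms:
(x^2 + x*7 - 18) + (x^4*(-10) - 3*x - 1 + x^2*(-1) - x^3)
= -10*x^4 - 19+x*4+x^3*(-1)
B) -10*x^4 - 19+x*4+x^3*(-1)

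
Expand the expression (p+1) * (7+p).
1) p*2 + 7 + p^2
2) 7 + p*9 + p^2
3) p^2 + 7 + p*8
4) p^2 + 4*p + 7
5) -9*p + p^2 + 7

Expanding (p+1) * (7+p):
= p^2 + 7 + p*8
3) p^2 + 7 + p*8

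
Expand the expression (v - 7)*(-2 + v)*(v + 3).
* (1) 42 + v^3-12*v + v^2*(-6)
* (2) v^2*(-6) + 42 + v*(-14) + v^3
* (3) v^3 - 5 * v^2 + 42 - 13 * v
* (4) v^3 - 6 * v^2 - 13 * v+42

Expanding (v - 7)*(-2 + v)*(v + 3):
= v^3 - 6 * v^2 - 13 * v+42
4) v^3 - 6 * v^2 - 13 * v+42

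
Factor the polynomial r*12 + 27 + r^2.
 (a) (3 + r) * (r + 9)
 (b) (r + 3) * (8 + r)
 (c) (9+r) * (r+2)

We need to factor r*12 + 27 + r^2.
The factored form is (3 + r) * (r + 9).
a) (3 + r) * (r + 9)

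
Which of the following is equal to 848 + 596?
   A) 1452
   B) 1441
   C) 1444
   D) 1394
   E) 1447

848 + 596 = 1444
C) 1444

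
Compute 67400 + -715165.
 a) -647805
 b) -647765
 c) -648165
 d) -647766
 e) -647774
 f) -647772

67400 + -715165 = -647765
b) -647765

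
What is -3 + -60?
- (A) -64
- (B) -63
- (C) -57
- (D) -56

-3 + -60 = -63
B) -63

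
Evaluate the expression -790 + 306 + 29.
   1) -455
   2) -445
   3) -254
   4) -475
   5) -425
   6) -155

First: -790 + 306 = -484
Then: -484 + 29 = -455
1) -455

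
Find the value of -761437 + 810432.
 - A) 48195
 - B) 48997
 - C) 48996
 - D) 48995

-761437 + 810432 = 48995
D) 48995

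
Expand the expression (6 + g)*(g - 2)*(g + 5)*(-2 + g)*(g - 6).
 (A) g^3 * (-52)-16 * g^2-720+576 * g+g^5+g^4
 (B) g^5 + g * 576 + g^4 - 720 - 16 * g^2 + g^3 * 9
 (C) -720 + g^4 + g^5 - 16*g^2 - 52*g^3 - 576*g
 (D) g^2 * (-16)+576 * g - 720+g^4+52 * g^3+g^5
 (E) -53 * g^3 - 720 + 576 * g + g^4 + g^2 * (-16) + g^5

Expanding (6 + g)*(g - 2)*(g + 5)*(-2 + g)*(g - 6):
= g^3 * (-52)-16 * g^2-720+576 * g+g^5+g^4
A) g^3 * (-52)-16 * g^2-720+576 * g+g^5+g^4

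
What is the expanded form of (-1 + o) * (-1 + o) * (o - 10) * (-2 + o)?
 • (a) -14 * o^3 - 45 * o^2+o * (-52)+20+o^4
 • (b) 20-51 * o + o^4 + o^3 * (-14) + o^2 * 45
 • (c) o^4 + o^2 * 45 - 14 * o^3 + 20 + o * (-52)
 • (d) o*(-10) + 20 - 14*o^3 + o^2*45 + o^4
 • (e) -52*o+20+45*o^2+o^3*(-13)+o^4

Expanding (-1 + o) * (-1 + o) * (o - 10) * (-2 + o):
= o^4 + o^2 * 45 - 14 * o^3 + 20 + o * (-52)
c) o^4 + o^2 * 45 - 14 * o^3 + 20 + o * (-52)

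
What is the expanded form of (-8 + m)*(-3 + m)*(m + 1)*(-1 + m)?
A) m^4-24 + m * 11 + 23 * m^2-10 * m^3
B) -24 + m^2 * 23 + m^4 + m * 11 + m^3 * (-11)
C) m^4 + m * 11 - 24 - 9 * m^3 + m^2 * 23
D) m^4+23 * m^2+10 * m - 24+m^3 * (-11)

Expanding (-8 + m)*(-3 + m)*(m + 1)*(-1 + m):
= -24 + m^2 * 23 + m^4 + m * 11 + m^3 * (-11)
B) -24 + m^2 * 23 + m^4 + m * 11 + m^3 * (-11)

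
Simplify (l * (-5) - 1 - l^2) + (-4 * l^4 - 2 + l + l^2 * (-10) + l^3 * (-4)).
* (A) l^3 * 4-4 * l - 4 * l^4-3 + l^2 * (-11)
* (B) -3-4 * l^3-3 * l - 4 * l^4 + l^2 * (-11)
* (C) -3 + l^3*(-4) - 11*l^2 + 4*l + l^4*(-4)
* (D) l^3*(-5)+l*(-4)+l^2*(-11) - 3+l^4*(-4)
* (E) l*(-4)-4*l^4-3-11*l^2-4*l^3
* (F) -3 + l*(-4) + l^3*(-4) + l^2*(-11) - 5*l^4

Adding the polynomials and combining like terms:
(l*(-5) - 1 - l^2) + (-4*l^4 - 2 + l + l^2*(-10) + l^3*(-4))
= l*(-4)-4*l^4-3-11*l^2-4*l^3
E) l*(-4)-4*l^4-3-11*l^2-4*l^3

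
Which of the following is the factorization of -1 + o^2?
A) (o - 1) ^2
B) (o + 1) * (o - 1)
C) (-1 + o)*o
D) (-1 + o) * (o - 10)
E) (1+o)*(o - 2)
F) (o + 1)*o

We need to factor -1 + o^2.
The factored form is (o + 1) * (o - 1).
B) (o + 1) * (o - 1)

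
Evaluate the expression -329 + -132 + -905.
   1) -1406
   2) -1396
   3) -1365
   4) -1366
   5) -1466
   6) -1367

First: -329 + -132 = -461
Then: -461 + -905 = -1366
4) -1366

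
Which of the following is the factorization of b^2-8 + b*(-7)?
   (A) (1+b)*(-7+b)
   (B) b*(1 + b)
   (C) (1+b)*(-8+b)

We need to factor b^2-8 + b*(-7).
The factored form is (1+b)*(-8+b).
C) (1+b)*(-8+b)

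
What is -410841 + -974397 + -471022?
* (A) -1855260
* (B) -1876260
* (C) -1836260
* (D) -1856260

First: -410841 + -974397 = -1385238
Then: -1385238 + -471022 = -1856260
D) -1856260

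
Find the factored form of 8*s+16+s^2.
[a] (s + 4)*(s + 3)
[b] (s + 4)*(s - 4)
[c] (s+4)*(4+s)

We need to factor 8*s+16+s^2.
The factored form is (s+4)*(4+s).
c) (s+4)*(4+s)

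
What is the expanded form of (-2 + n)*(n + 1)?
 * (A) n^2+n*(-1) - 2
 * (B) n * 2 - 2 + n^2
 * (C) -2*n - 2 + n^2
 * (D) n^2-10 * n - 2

Expanding (-2 + n)*(n + 1):
= n^2+n*(-1) - 2
A) n^2+n*(-1) - 2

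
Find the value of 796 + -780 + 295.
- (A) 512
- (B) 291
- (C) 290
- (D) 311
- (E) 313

First: 796 + -780 = 16
Then: 16 + 295 = 311
D) 311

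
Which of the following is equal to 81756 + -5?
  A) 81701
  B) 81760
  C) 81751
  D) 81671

81756 + -5 = 81751
C) 81751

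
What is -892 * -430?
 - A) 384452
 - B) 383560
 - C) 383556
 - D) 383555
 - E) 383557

-892 * -430 = 383560
B) 383560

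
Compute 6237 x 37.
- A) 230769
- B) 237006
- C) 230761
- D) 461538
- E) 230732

6237 * 37 = 230769
A) 230769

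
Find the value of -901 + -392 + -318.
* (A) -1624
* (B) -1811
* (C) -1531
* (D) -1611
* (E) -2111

First: -901 + -392 = -1293
Then: -1293 + -318 = -1611
D) -1611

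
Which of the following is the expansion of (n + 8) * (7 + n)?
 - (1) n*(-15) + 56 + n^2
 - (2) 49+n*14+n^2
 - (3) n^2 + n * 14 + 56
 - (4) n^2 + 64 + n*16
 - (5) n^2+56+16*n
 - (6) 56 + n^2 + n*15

Expanding (n + 8) * (7 + n):
= 56 + n^2 + n*15
6) 56 + n^2 + n*15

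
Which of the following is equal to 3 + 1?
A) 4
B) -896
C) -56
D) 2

3 + 1 = 4
A) 4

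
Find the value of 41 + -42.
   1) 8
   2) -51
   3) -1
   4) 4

41 + -42 = -1
3) -1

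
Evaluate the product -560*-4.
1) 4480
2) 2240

-560 * -4 = 2240
2) 2240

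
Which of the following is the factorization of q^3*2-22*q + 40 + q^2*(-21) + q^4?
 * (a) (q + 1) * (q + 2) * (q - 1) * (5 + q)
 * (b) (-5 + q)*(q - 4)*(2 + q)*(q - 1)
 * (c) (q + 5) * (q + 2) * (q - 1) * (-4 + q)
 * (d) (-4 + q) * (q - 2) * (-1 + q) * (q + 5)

We need to factor q^3*2-22*q + 40 + q^2*(-21) + q^4.
The factored form is (q + 5) * (q + 2) * (q - 1) * (-4 + q).
c) (q + 5) * (q + 2) * (q - 1) * (-4 + q)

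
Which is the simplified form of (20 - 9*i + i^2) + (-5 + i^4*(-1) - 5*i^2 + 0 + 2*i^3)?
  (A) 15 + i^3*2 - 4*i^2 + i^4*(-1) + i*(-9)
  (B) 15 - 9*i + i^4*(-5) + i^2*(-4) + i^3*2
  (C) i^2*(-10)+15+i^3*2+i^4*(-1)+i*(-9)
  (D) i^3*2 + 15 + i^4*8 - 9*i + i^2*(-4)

Adding the polynomials and combining like terms:
(20 - 9*i + i^2) + (-5 + i^4*(-1) - 5*i^2 + 0 + 2*i^3)
= 15 + i^3*2 - 4*i^2 + i^4*(-1) + i*(-9)
A) 15 + i^3*2 - 4*i^2 + i^4*(-1) + i*(-9)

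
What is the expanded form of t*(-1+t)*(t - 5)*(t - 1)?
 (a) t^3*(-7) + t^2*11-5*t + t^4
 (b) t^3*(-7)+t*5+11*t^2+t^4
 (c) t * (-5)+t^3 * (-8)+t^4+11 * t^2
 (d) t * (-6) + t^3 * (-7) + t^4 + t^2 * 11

Expanding t*(-1+t)*(t - 5)*(t - 1):
= t^3*(-7) + t^2*11-5*t + t^4
a) t^3*(-7) + t^2*11-5*t + t^4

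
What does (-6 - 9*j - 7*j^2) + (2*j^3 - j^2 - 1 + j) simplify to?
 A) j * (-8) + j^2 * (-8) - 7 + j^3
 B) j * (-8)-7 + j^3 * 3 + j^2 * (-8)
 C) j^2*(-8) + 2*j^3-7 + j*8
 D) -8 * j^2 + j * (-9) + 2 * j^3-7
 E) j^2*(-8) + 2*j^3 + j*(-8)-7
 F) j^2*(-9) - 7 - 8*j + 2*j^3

Adding the polynomials and combining like terms:
(-6 - 9*j - 7*j^2) + (2*j^3 - j^2 - 1 + j)
= j^2*(-8) + 2*j^3 + j*(-8)-7
E) j^2*(-8) + 2*j^3 + j*(-8)-7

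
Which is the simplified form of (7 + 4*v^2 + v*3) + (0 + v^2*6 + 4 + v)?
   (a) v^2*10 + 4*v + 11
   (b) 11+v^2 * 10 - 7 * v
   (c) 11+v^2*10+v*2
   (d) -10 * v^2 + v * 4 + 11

Adding the polynomials and combining like terms:
(7 + 4*v^2 + v*3) + (0 + v^2*6 + 4 + v)
= v^2*10 + 4*v + 11
a) v^2*10 + 4*v + 11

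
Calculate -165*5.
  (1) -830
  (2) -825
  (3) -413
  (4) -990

-165 * 5 = -825
2) -825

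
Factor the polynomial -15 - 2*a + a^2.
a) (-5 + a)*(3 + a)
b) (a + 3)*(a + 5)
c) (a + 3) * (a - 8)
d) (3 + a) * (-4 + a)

We need to factor -15 - 2*a + a^2.
The factored form is (-5 + a)*(3 + a).
a) (-5 + a)*(3 + a)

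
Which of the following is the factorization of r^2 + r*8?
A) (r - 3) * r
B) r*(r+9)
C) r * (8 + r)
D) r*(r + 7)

We need to factor r^2 + r*8.
The factored form is r * (8 + r).
C) r * (8 + r)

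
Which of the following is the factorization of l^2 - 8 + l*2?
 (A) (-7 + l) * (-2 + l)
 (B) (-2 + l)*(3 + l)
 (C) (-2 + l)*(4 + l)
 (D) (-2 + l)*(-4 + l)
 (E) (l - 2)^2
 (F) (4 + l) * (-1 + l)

We need to factor l^2 - 8 + l*2.
The factored form is (-2 + l)*(4 + l).
C) (-2 + l)*(4 + l)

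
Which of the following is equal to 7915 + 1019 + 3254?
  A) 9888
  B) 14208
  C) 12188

First: 7915 + 1019 = 8934
Then: 8934 + 3254 = 12188
C) 12188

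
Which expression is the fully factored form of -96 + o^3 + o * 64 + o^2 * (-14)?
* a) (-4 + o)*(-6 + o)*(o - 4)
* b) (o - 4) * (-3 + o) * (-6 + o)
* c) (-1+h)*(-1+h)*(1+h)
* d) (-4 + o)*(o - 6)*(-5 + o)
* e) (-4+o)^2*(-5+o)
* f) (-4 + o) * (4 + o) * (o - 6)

We need to factor -96 + o^3 + o * 64 + o^2 * (-14).
The factored form is (-4 + o)*(-6 + o)*(o - 4).
a) (-4 + o)*(-6 + o)*(o - 4)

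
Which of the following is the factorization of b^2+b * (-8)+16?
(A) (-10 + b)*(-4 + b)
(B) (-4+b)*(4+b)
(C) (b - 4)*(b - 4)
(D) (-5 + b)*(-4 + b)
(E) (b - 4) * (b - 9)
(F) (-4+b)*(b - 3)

We need to factor b^2+b * (-8)+16.
The factored form is (b - 4)*(b - 4).
C) (b - 4)*(b - 4)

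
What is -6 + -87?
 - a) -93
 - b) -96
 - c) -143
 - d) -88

-6 + -87 = -93
a) -93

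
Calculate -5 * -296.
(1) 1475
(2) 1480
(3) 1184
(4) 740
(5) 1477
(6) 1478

-5 * -296 = 1480
2) 1480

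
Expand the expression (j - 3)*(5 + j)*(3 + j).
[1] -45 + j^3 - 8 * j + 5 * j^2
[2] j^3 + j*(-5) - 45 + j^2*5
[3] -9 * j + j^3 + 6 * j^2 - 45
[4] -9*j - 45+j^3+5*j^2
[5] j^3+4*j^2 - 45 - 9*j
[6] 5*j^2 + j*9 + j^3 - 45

Expanding (j - 3)*(5 + j)*(3 + j):
= -9*j - 45+j^3+5*j^2
4) -9*j - 45+j^3+5*j^2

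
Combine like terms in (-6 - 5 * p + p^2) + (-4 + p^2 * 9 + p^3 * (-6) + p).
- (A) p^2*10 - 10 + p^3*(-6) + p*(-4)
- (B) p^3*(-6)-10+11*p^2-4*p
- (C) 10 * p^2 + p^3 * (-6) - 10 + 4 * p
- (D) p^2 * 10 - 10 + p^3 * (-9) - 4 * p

Adding the polynomials and combining like terms:
(-6 - 5*p + p^2) + (-4 + p^2*9 + p^3*(-6) + p)
= p^2*10 - 10 + p^3*(-6) + p*(-4)
A) p^2*10 - 10 + p^3*(-6) + p*(-4)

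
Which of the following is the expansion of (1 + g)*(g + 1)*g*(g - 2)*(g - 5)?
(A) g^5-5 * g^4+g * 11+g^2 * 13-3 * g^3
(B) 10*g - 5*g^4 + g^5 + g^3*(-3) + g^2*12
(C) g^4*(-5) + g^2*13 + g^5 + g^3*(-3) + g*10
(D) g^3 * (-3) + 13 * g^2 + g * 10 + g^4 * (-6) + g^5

Expanding (1 + g)*(g + 1)*g*(g - 2)*(g - 5):
= g^4*(-5) + g^2*13 + g^5 + g^3*(-3) + g*10
C) g^4*(-5) + g^2*13 + g^5 + g^3*(-3) + g*10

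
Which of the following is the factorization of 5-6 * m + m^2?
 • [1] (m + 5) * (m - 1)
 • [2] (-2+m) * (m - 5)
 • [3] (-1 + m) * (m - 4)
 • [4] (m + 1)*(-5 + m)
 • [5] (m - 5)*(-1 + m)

We need to factor 5-6 * m + m^2.
The factored form is (m - 5)*(-1 + m).
5) (m - 5)*(-1 + m)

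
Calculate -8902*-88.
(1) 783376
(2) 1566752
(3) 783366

-8902 * -88 = 783376
1) 783376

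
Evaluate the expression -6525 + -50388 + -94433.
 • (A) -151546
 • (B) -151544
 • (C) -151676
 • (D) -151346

First: -6525 + -50388 = -56913
Then: -56913 + -94433 = -151346
D) -151346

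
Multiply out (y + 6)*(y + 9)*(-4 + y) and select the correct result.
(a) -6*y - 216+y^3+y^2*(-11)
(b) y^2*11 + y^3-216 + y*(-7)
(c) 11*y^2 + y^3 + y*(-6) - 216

Expanding (y + 6)*(y + 9)*(-4 + y):
= 11*y^2 + y^3 + y*(-6) - 216
c) 11*y^2 + y^3 + y*(-6) - 216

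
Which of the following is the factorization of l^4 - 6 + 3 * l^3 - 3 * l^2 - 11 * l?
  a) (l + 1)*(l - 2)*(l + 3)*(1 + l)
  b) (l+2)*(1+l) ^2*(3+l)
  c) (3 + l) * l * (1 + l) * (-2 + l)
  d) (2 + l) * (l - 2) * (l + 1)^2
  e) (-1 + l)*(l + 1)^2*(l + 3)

We need to factor l^4 - 6 + 3 * l^3 - 3 * l^2 - 11 * l.
The factored form is (l + 1)*(l - 2)*(l + 3)*(1 + l).
a) (l + 1)*(l - 2)*(l + 3)*(1 + l)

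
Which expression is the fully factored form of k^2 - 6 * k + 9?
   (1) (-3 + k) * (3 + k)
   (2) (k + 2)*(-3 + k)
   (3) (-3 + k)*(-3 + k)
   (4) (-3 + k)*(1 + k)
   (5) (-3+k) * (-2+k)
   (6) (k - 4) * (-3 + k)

We need to factor k^2 - 6 * k + 9.
The factored form is (-3 + k)*(-3 + k).
3) (-3 + k)*(-3 + k)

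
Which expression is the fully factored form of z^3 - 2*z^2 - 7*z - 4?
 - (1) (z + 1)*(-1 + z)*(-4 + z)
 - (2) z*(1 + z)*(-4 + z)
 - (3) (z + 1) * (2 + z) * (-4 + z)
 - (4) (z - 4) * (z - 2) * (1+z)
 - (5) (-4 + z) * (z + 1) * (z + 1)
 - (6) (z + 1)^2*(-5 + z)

We need to factor z^3 - 2*z^2 - 7*z - 4.
The factored form is (-4 + z) * (z + 1) * (z + 1).
5) (-4 + z) * (z + 1) * (z + 1)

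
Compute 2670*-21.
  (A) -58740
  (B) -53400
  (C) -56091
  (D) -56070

2670 * -21 = -56070
D) -56070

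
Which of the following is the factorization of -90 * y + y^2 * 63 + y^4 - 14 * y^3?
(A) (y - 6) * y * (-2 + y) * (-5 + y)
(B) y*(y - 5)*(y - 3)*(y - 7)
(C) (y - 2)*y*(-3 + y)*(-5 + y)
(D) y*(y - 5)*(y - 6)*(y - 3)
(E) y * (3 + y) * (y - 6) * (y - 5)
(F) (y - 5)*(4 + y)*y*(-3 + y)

We need to factor -90 * y + y^2 * 63 + y^4 - 14 * y^3.
The factored form is y*(y - 5)*(y - 6)*(y - 3).
D) y*(y - 5)*(y - 6)*(y - 3)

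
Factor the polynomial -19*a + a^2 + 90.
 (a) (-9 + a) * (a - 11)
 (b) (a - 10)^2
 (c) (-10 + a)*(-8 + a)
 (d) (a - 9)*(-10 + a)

We need to factor -19*a + a^2 + 90.
The factored form is (a - 9)*(-10 + a).
d) (a - 9)*(-10 + a)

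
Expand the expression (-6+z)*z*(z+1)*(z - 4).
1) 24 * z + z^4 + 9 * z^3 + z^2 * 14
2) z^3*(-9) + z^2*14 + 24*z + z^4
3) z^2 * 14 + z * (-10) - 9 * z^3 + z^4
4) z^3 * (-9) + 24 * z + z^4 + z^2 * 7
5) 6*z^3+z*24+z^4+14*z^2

Expanding (-6+z)*z*(z+1)*(z - 4):
= z^3*(-9) + z^2*14 + 24*z + z^4
2) z^3*(-9) + z^2*14 + 24*z + z^4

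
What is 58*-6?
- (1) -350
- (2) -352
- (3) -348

58 * -6 = -348
3) -348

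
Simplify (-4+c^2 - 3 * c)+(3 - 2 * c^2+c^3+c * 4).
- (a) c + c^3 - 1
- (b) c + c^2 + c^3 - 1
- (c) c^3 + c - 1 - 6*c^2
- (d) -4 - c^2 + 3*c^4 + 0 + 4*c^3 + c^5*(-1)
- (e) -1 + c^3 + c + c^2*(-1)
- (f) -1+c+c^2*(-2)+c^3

Adding the polynomials and combining like terms:
(-4 + c^2 - 3*c) + (3 - 2*c^2 + c^3 + c*4)
= -1 + c^3 + c + c^2*(-1)
e) -1 + c^3 + c + c^2*(-1)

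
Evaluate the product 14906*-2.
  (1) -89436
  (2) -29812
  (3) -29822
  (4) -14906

14906 * -2 = -29812
2) -29812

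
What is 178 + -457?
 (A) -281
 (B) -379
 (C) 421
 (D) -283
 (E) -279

178 + -457 = -279
E) -279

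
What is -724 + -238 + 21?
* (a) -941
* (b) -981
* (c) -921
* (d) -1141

First: -724 + -238 = -962
Then: -962 + 21 = -941
a) -941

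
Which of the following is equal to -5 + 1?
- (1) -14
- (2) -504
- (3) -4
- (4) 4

-5 + 1 = -4
3) -4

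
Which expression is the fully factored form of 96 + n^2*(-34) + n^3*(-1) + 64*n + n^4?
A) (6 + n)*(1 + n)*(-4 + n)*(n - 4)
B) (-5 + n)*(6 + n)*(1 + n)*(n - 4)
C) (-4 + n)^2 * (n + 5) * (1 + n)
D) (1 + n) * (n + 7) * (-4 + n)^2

We need to factor 96 + n^2*(-34) + n^3*(-1) + 64*n + n^4.
The factored form is (6 + n)*(1 + n)*(-4 + n)*(n - 4).
A) (6 + n)*(1 + n)*(-4 + n)*(n - 4)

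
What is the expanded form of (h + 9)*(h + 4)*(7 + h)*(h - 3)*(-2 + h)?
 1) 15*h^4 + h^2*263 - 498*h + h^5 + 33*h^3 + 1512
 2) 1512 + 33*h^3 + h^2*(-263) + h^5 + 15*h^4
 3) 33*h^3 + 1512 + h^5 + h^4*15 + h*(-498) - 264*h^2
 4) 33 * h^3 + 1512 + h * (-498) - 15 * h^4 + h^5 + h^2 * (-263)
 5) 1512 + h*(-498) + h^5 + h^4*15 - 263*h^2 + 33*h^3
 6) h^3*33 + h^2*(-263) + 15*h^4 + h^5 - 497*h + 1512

Expanding (h + 9)*(h + 4)*(7 + h)*(h - 3)*(-2 + h):
= 1512 + h*(-498) + h^5 + h^4*15 - 263*h^2 + 33*h^3
5) 1512 + h*(-498) + h^5 + h^4*15 - 263*h^2 + 33*h^3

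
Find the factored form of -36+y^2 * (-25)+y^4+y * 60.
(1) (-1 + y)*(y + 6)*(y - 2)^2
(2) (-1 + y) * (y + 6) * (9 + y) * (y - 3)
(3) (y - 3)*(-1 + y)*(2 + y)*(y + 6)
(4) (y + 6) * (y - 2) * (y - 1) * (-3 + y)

We need to factor -36+y^2 * (-25)+y^4+y * 60.
The factored form is (y + 6) * (y - 2) * (y - 1) * (-3 + y).
4) (y + 6) * (y - 2) * (y - 1) * (-3 + y)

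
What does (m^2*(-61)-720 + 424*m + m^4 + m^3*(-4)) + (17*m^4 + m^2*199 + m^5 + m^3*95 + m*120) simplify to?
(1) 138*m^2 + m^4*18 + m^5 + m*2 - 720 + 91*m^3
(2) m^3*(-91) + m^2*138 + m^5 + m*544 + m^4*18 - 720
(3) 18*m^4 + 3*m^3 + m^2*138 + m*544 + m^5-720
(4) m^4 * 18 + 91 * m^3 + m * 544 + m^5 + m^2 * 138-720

Adding the polynomials and combining like terms:
(m^2*(-61) - 720 + 424*m + m^4 + m^3*(-4)) + (17*m^4 + m^2*199 + m^5 + m^3*95 + m*120)
= m^4 * 18 + 91 * m^3 + m * 544 + m^5 + m^2 * 138-720
4) m^4 * 18 + 91 * m^3 + m * 544 + m^5 + m^2 * 138-720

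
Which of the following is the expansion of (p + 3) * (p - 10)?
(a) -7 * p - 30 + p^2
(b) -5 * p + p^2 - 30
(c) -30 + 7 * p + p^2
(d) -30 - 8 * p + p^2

Expanding (p + 3) * (p - 10):
= -7 * p - 30 + p^2
a) -7 * p - 30 + p^2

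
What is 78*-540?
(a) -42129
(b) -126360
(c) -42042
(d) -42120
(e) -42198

78 * -540 = -42120
d) -42120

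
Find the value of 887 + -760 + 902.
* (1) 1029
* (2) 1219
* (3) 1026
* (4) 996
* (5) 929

First: 887 + -760 = 127
Then: 127 + 902 = 1029
1) 1029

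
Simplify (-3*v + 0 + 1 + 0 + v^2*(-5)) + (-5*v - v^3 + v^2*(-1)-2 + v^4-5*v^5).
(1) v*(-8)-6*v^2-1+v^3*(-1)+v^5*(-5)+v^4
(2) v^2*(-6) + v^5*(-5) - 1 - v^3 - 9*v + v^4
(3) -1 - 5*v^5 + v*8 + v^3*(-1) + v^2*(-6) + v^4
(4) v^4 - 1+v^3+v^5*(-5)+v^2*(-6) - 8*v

Adding the polynomials and combining like terms:
(-3*v + 0 + 1 + 0 + v^2*(-5)) + (-5*v - v^3 + v^2*(-1) - 2 + v^4 - 5*v^5)
= v*(-8)-6*v^2-1+v^3*(-1)+v^5*(-5)+v^4
1) v*(-8)-6*v^2-1+v^3*(-1)+v^5*(-5)+v^4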